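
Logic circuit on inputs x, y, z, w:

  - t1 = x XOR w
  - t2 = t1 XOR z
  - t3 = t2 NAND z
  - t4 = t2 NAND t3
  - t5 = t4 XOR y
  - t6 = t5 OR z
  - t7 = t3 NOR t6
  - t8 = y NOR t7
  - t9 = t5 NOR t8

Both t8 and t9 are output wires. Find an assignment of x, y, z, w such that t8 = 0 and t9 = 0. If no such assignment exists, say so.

Check with x=0, y=1, z=0, w=1:
t1 = x XOR w = 0 XOR 1 = 1
t2 = t1 XOR z = 1 XOR 0 = 1
t3 = t2 NAND z = 1 NAND 0 = 1
t4 = t2 NAND t3 = 1 NAND 1 = 0
t5 = t4 XOR y = 0 XOR 1 = 1
t6 = t5 OR z = 1 OR 0 = 1
t7 = t3 NOR t6 = 1 NOR 1 = 0
t8 = y NOR t7 = 1 NOR 0 = 0
t9 = t5 NOR t8 = 1 NOR 0 = 0
So t8 = 0 and t9 = 0.

x=0, y=1, z=0, w=1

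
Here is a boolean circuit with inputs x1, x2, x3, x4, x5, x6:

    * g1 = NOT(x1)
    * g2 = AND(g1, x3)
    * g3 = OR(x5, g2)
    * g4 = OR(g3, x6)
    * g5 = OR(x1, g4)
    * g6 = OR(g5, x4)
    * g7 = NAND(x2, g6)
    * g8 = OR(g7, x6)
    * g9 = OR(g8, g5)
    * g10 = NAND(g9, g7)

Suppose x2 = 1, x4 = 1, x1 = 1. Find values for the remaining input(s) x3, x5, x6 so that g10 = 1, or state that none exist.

x3=0, x5=1, x6=0

Check with x2 = 1, x4 = 1, x1 = 1 and x3=0, x5=1, x6=0:
g1 = NOT(x1) = NOT 1 = 0
g2 = AND(g1, x3) = AND(0, 0) = 0
g3 = OR(x5, g2) = OR(1, 0) = 1
g4 = OR(g3, x6) = OR(1, 0) = 1
g5 = OR(x1, g4) = OR(1, 1) = 1
g6 = OR(g5, x4) = OR(1, 1) = 1
g7 = NAND(x2, g6) = NAND(1, 1) = 0
g8 = OR(g7, x6) = OR(0, 0) = 0
g9 = OR(g8, g5) = OR(0, 1) = 1
g10 = NAND(g9, g7) = NAND(1, 0) = 1
So g10 = 1.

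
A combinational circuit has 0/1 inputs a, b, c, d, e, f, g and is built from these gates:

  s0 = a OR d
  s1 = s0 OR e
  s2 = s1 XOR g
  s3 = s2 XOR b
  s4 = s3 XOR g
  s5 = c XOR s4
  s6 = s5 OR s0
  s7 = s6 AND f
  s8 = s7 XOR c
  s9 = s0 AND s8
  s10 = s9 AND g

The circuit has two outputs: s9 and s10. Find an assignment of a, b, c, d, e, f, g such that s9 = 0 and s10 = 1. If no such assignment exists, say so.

no solution exists

Across all 128 input combinations, none give both s9 = 0 and s10 = 1.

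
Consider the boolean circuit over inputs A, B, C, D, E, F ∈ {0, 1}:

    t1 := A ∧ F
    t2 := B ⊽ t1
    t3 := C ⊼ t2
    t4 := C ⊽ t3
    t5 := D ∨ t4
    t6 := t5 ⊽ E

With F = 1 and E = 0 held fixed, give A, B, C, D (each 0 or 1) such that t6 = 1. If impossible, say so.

A=1 B=0 C=0 D=0

Check with F = 1 and E = 0 and A=1, B=0, C=0, D=0:
t1 = A ∧ F = 1 ∧ 1 = 1
t2 = B ⊽ t1 = 0 ⊽ 1 = 0
t3 = C ⊼ t2 = 0 ⊼ 0 = 1
t4 = C ⊽ t3 = 0 ⊽ 1 = 0
t5 = D ∨ t4 = 0 ∨ 0 = 0
t6 = t5 ⊽ E = 0 ⊽ 0 = 1
So t6 = 1.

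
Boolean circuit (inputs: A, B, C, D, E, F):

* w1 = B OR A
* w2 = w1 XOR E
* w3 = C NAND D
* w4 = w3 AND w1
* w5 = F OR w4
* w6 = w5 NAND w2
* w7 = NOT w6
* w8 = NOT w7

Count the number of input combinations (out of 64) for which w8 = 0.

w8 = NOT w7 must be 0, so w7 = 1.
w7 = NOT w6 must be 1, so w6 = 0.
w6 = w5 NAND w2 must be 0, so both w5 = 1 and w2 = 1.
Enumerating the 64 input combinations, 25 give w8 = 0 and 39 give w8 = 1.

25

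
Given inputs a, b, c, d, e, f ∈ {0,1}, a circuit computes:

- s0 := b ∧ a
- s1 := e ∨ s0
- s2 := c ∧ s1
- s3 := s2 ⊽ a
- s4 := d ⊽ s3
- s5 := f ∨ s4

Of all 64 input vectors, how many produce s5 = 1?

s5 = f ∨ s4 must be 1, so at least one of f, s4 is 1.
Enumerating the 64 input combinations, 42 give s5 = 1 and 22 give s5 = 0.

42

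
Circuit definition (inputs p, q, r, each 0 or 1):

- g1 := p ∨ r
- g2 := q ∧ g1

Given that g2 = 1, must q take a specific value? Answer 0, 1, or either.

g2 = q ∧ g1 must be 1, so both q = 1 and g1 = 1.
Every assignment with g2 = 1 has q = 1; there are 3 such assignment(s).
  p=0, q=1, r=1
  p=1, q=1, r=0
  p=1, q=1, r=1

1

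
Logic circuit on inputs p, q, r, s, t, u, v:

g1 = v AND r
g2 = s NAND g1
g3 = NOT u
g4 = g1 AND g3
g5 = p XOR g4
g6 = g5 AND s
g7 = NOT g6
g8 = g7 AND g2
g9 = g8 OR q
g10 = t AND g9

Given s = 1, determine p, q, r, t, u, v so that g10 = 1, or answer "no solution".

g10 = t AND g9 must be 1, so both t = 1 and g9 = 1.
Check with s = 1 and p=0, q=1, r=1, t=1, u=1, v=0:
g1 = v AND r = 0 AND 1 = 0
g2 = s NAND g1 = 1 NAND 0 = 1
g3 = NOT u = NOT 1 = 0
g4 = g1 AND g3 = 0 AND 0 = 0
g5 = p XOR g4 = 0 XOR 0 = 0
g6 = g5 AND s = 0 AND 1 = 0
g7 = NOT g6 = NOT 0 = 1
g8 = g7 AND g2 = 1 AND 1 = 1
g9 = g8 OR q = 1 OR 1 = 1
g10 = t AND g9 = 1 AND 1 = 1
So g10 = 1.

p=0, q=1, r=1, t=1, u=1, v=0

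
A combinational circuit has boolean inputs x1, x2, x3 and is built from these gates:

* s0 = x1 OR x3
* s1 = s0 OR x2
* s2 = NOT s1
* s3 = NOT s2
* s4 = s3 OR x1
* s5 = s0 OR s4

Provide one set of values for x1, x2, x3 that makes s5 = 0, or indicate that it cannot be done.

s5 = s0 OR s4 must be 0, so both s0 = 0 and s4 = 0.
Check with x1=0, x2=0, x3=0:
s0 = x1 OR x3 = 0 OR 0 = 0
s1 = s0 OR x2 = 0 OR 0 = 0
s2 = NOT s1 = NOT 0 = 1
s3 = NOT s2 = NOT 1 = 0
s4 = s3 OR x1 = 0 OR 0 = 0
s5 = s0 OR s4 = 0 OR 0 = 0
So s5 = 0 as required.

x1=0, x2=0, x3=0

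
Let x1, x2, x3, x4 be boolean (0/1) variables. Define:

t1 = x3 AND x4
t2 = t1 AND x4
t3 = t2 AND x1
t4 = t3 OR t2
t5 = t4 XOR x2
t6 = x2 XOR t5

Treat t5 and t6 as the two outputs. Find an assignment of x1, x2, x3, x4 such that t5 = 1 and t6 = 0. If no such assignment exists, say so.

Check with x1=1, x2=1, x3=1, x4=0:
t1 = x3 AND x4 = 1 AND 0 = 0
t2 = t1 AND x4 = 0 AND 0 = 0
t3 = t2 AND x1 = 0 AND 1 = 0
t4 = t3 OR t2 = 0 OR 0 = 0
t5 = t4 XOR x2 = 0 XOR 1 = 1
t6 = x2 XOR t5 = 1 XOR 1 = 0
So t5 = 1 and t6 = 0.

x1=1, x2=1, x3=1, x4=0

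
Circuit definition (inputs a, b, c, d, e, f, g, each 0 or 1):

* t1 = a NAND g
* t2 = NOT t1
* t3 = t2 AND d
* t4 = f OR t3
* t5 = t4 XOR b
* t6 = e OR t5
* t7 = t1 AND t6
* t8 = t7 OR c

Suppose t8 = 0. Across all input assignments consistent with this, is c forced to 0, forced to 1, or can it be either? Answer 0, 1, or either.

t8 = t7 OR c must be 0, so both t7 = 0 and c = 0.
Every assignment with t8 = 0 has c = 0; there are 28 such assignment(s).

0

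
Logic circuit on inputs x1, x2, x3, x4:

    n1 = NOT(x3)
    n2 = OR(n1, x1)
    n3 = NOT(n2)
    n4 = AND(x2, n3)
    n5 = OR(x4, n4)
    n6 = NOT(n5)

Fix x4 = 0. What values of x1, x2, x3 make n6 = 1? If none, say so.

x1=1 x2=1 x3=1

n6 = NOT(n5) must be 1, so n5 = 0.
n5 = OR(x4, n4) must be 0, so both x4 = 0 and n4 = 0.
Check with x4 = 0 and x1=1, x2=1, x3=1:
n1 = NOT(x3) = NOT 1 = 0
n2 = OR(n1, x1) = OR(0, 1) = 1
n3 = NOT(n2) = NOT 1 = 0
n4 = AND(x2, n3) = AND(1, 0) = 0
n5 = OR(x4, n4) = OR(0, 0) = 0
n6 = NOT(n5) = NOT 0 = 1
So n6 = 1.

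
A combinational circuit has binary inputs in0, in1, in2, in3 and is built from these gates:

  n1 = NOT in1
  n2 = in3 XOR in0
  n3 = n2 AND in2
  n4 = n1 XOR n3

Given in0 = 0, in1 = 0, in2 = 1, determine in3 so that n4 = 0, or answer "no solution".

in3=1

Check with in0 = 0, in1 = 0, in2 = 1 and in3=1:
n1 = NOT in1 = NOT 0 = 1
n2 = in3 XOR in0 = 1 XOR 0 = 1
n3 = n2 AND in2 = 1 AND 1 = 1
n4 = n1 XOR n3 = 1 XOR 1 = 0
So n4 = 0.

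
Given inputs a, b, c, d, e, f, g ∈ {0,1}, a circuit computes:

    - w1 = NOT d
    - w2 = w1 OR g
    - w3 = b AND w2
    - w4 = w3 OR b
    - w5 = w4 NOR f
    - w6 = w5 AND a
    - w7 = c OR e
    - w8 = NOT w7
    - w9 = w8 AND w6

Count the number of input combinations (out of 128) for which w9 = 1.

4

w9 = w8 AND w6 must be 1, so both w8 = 1 and w6 = 1.
Satisfying assignments:
  a=1, b=0, c=0, d=0, e=0, f=0, g=0
  a=1, b=0, c=0, d=0, e=0, f=0, g=1
  a=1, b=0, c=0, d=1, e=0, f=0, g=0
  a=1, b=0, c=0, d=1, e=0, f=0, g=1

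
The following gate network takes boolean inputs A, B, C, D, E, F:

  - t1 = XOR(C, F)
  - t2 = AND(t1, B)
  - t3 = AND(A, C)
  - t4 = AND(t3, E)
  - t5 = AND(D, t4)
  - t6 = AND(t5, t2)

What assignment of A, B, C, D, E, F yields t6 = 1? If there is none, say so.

t6 = AND(t5, t2) must be 1, so both t5 = 1 and t2 = 1.
t5 = AND(D, t4) must be 1, so both D = 1 and t4 = 1.
Check with A=1 B=1 C=1 D=1 E=1 F=0:
t1 = XOR(C, F) = XOR(1, 0) = 1
t2 = AND(t1, B) = AND(1, 1) = 1
t3 = AND(A, C) = AND(1, 1) = 1
t4 = AND(t3, E) = AND(1, 1) = 1
t5 = AND(D, t4) = AND(1, 1) = 1
t6 = AND(t5, t2) = AND(1, 1) = 1
So t6 = 1 as required.

A=1 B=1 C=1 D=1 E=1 F=0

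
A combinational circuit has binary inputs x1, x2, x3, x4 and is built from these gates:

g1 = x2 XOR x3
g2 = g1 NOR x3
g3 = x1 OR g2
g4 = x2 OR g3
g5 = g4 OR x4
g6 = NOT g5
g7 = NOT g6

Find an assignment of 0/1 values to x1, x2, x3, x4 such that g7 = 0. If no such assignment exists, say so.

x1=0 x2=0 x3=1 x4=0

g7 = NOT g6 must be 0, so g6 = 1.
g6 = NOT g5 must be 1, so g5 = 0.
g5 = g4 OR x4 must be 0, so both g4 = 0 and x4 = 0.
Check with x1=0 x2=0 x3=1 x4=0:
g1 = x2 XOR x3 = 0 XOR 1 = 1
g2 = g1 NOR x3 = 1 NOR 1 = 0
g3 = x1 OR g2 = 0 OR 0 = 0
g4 = x2 OR g3 = 0 OR 0 = 0
g5 = g4 OR x4 = 0 OR 0 = 0
g6 = NOT g5 = NOT 0 = 1
g7 = NOT g6 = NOT 1 = 0
So g7 = 0 as required.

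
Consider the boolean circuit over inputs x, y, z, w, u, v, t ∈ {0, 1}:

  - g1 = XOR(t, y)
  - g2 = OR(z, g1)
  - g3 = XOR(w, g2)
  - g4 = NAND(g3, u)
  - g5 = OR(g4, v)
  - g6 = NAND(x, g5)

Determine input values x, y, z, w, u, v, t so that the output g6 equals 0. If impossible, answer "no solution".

x=1, y=0, z=1, w=0, u=0, v=1, t=0

Check with x=1, y=0, z=1, w=0, u=0, v=1, t=0:
g1 = XOR(t, y) = XOR(0, 0) = 0
g2 = OR(z, g1) = OR(1, 0) = 1
g3 = XOR(w, g2) = XOR(0, 1) = 1
g4 = NAND(g3, u) = NAND(1, 0) = 1
g5 = OR(g4, v) = OR(1, 1) = 1
g6 = NAND(x, g5) = NAND(1, 1) = 0
So g6 = 0 as required.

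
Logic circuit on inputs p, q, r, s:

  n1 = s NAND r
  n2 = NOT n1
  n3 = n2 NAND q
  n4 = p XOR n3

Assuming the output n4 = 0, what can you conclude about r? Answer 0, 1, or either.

either

Both values of r occur among assignments with n4 = 0:
  r=0: p=1, q=0, r=0, s=0
  r=1: p=0, q=1, r=1, s=1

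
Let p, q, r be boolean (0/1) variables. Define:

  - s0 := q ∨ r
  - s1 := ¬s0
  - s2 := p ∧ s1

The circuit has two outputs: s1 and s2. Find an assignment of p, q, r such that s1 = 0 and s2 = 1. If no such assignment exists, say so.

no solution exists

Across all 8 input combinations, none give both s1 = 0 and s2 = 1.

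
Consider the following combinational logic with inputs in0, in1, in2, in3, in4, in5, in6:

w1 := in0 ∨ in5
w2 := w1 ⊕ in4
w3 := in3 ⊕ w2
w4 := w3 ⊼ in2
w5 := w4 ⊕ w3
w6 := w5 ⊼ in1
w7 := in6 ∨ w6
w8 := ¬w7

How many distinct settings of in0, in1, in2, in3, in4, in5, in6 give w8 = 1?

24

w8 = ¬w7 must be 1, so w7 = 0.
w7 = in6 ∨ w6 must be 0, so both in6 = 0 and w6 = 0.
Enumerating the 128 input combinations, 24 give w8 = 1 and 104 give w8 = 0.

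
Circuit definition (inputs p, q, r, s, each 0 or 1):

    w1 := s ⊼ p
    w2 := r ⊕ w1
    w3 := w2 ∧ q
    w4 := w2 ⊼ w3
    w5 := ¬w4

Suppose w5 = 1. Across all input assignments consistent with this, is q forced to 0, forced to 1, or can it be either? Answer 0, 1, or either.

1

w5 = ¬w4 must be 1, so w4 = 0.
Every assignment with w5 = 1 has q = 1; there are 4 such assignment(s).
  p=0, q=1, r=0, s=0
  p=0, q=1, r=0, s=1
  p=1, q=1, r=0, s=0
  p=1, q=1, r=1, s=1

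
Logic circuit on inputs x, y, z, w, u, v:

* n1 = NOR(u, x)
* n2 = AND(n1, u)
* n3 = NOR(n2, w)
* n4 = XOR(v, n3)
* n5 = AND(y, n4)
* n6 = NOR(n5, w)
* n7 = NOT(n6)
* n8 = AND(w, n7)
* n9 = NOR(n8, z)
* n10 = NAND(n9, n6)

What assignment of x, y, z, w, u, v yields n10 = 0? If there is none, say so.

Check with x=1 y=0 z=0 w=0 u=0 v=0:
n1 = NOR(u, x) = NOR(0, 1) = 0
n2 = AND(n1, u) = AND(0, 0) = 0
n3 = NOR(n2, w) = NOR(0, 0) = 1
n4 = XOR(v, n3) = XOR(0, 1) = 1
n5 = AND(y, n4) = AND(0, 1) = 0
n6 = NOR(n5, w) = NOR(0, 0) = 1
n7 = NOT(n6) = NOT 1 = 0
n8 = AND(w, n7) = AND(0, 0) = 0
n9 = NOR(n8, z) = NOR(0, 0) = 1
n10 = NAND(n9, n6) = NAND(1, 1) = 0
So n10 = 0 as required.

x=1 y=0 z=0 w=0 u=0 v=0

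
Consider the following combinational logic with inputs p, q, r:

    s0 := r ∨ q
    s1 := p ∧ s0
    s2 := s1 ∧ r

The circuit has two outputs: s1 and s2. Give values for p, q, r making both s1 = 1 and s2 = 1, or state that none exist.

Check with p=1, q=0, r=1:
s0 = r ∨ q = 1 ∨ 0 = 1
s1 = p ∧ s0 = 1 ∧ 1 = 1
s2 = s1 ∧ r = 1 ∧ 1 = 1
So s1 = 1 and s2 = 1.

p=1, q=0, r=1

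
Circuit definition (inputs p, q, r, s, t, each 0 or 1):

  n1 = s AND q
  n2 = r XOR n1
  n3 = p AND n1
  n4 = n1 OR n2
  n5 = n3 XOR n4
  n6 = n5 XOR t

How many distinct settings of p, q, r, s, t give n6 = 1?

16

n6 = n5 XOR t must be 1, so n5 and t differ.
Enumerating the 32 input combinations, 16 give n6 = 1 and 16 give n6 = 0.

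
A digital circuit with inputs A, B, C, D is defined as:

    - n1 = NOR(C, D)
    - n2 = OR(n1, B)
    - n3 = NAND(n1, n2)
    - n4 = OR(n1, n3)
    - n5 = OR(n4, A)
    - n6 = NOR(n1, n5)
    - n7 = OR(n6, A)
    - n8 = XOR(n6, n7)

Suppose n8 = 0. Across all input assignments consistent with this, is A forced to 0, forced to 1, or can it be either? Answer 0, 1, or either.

n8 = XOR(n6, n7) must be 0, so n6 and n7 are equal.
Every assignment with n8 = 0 has A = 0; there are 8 such assignment(s).

0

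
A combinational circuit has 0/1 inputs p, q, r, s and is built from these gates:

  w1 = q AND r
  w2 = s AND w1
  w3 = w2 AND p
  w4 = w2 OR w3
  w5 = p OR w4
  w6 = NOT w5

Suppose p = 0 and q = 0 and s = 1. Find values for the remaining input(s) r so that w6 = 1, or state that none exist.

r=1

w6 = NOT w5 must be 1, so w5 = 0.
w5 = p OR w4 must be 0, so both p = 0 and w4 = 0.
Check with p = 0 and q = 0 and s = 1 and r=1:
w1 = q AND r = 0 AND 1 = 0
w2 = s AND w1 = 1 AND 0 = 0
w3 = w2 AND p = 0 AND 0 = 0
w4 = w2 OR w3 = 0 OR 0 = 0
w5 = p OR w4 = 0 OR 0 = 0
w6 = NOT w5 = NOT 0 = 1
So w6 = 1.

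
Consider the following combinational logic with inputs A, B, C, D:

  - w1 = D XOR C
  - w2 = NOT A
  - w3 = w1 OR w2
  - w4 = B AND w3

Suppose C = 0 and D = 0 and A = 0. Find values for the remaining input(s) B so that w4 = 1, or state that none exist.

B=1

w4 = B AND w3 must be 1, so both B = 1 and w3 = 1.
Check with C = 0 and D = 0 and A = 0 and B=1:
w1 = D XOR C = 0 XOR 0 = 0
w2 = NOT A = NOT 0 = 1
w3 = w1 OR w2 = 0 OR 1 = 1
w4 = B AND w3 = 1 AND 1 = 1
So w4 = 1.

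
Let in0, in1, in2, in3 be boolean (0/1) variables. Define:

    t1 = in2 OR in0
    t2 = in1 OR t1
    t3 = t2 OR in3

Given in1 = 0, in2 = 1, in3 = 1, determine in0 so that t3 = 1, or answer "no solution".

Check with in1 = 0, in2 = 1, in3 = 1 and in0=1:
t1 = in2 OR in0 = 1 OR 1 = 1
t2 = in1 OR t1 = 0 OR 1 = 1
t3 = t2 OR in3 = 1 OR 1 = 1
So t3 = 1.

in0=1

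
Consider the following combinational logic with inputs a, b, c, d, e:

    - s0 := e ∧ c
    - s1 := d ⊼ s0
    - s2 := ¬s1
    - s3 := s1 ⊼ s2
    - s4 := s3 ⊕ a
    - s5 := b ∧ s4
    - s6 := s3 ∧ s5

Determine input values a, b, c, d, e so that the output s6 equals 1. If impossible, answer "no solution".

s6 = s3 ∧ s5 must be 1, so both s3 = 1 and s5 = 1.
Check with a=0, b=1, c=0, d=1, e=1:
s0 = e ∧ c = 1 ∧ 0 = 0
s1 = d ⊼ s0 = 1 ⊼ 0 = 1
s2 = ¬s1 = ¬1 = 0
s3 = s1 ⊼ s2 = 1 ⊼ 0 = 1
s4 = s3 ⊕ a = 1 ⊕ 0 = 1
s5 = b ∧ s4 = 1 ∧ 1 = 1
s6 = s3 ∧ s5 = 1 ∧ 1 = 1
So s6 = 1 as required.

a=0, b=1, c=0, d=1, e=1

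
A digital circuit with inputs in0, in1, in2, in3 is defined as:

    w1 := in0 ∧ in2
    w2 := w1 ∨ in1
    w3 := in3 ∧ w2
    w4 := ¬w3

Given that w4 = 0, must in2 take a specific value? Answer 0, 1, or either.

Both values of in2 occur among assignments with w4 = 0:
  in2=0: in0=0, in1=1, in2=0, in3=1
  in2=1: in0=0, in1=1, in2=1, in3=1

either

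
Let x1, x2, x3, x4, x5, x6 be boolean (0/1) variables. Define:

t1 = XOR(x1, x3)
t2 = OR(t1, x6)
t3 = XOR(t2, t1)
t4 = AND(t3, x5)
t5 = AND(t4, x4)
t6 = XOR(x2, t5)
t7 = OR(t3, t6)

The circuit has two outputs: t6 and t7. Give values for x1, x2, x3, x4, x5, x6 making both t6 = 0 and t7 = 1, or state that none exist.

x1=0 x2=0 x3=0 x4=0 x5=0 x6=1

Check with x1=0 x2=0 x3=0 x4=0 x5=0 x6=1:
t1 = XOR(x1, x3) = XOR(0, 0) = 0
t2 = OR(t1, x6) = OR(0, 1) = 1
t3 = XOR(t2, t1) = XOR(1, 0) = 1
t4 = AND(t3, x5) = AND(1, 0) = 0
t5 = AND(t4, x4) = AND(0, 0) = 0
t6 = XOR(x2, t5) = XOR(0, 0) = 0
t7 = OR(t3, t6) = OR(1, 0) = 1
So t6 = 0 and t7 = 1.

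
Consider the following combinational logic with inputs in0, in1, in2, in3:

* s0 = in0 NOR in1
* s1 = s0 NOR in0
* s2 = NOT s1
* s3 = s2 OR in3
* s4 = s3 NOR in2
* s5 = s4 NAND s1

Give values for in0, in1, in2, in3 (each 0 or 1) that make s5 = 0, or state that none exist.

in0=0, in1=1, in2=0, in3=0

Check with in0=0, in1=1, in2=0, in3=0:
s0 = in0 NOR in1 = 0 NOR 1 = 0
s1 = s0 NOR in0 = 0 NOR 0 = 1
s2 = NOT s1 = NOT 1 = 0
s3 = s2 OR in3 = 0 OR 0 = 0
s4 = s3 NOR in2 = 0 NOR 0 = 1
s5 = s4 NAND s1 = 1 NAND 1 = 0
So s5 = 0 as required.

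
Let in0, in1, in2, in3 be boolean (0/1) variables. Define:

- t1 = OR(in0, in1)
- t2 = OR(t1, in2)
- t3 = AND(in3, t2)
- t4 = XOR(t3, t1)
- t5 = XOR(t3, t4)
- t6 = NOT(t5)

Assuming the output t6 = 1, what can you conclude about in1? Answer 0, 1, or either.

t6 = NOT(t5) must be 1, so t5 = 0.
Every assignment with t6 = 1 has in1 = 0; there are 4 such assignment(s).
  in0=0, in1=0, in2=0, in3=0
  in0=0, in1=0, in2=0, in3=1
  in0=0, in1=0, in2=1, in3=0
  in0=0, in1=0, in2=1, in3=1

0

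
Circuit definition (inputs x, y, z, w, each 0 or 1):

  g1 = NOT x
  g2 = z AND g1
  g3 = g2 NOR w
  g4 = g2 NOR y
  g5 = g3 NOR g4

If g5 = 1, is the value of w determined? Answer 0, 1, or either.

either

Both values of w occur among assignments with g5 = 1:
  w=0: x=0, y=0, z=1, w=0
  w=1: x=0, y=0, z=1, w=1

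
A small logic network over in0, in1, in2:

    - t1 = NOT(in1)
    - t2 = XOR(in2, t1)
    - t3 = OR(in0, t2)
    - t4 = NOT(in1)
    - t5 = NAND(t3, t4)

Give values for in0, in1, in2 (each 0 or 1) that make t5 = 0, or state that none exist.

in0=1, in1=0, in2=0

t5 = NAND(t3, t4) must be 0, so both t3 = 1 and t4 = 1.
Check with in0=1, in1=0, in2=0:
t1 = NOT(in1) = NOT 0 = 1
t2 = XOR(in2, t1) = XOR(0, 1) = 1
t3 = OR(in0, t2) = OR(1, 1) = 1
t4 = NOT(in1) = NOT 0 = 1
t5 = NAND(t3, t4) = NAND(1, 1) = 0
So t5 = 0 as required.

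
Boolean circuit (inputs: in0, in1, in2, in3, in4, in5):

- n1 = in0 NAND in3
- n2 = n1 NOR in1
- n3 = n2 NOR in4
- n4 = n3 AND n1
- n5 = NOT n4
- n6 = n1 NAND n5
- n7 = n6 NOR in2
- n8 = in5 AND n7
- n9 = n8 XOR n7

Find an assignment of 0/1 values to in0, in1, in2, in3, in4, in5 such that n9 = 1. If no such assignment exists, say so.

n9 = n8 XOR n7 must be 1, so n8 and n7 differ.
Check with in0=1, in1=1, in2=0, in3=0, in4=1, in5=0:
n1 = in0 NAND in3 = 1 NAND 0 = 1
n2 = n1 NOR in1 = 1 NOR 1 = 0
n3 = n2 NOR in4 = 0 NOR 1 = 0
n4 = n3 AND n1 = 0 AND 1 = 0
n5 = NOT n4 = NOT 0 = 1
n6 = n1 NAND n5 = 1 NAND 1 = 0
n7 = n6 NOR in2 = 0 NOR 0 = 1
n8 = in5 AND n7 = 0 AND 1 = 0
n9 = n8 XOR n7 = 0 XOR 1 = 1
So n9 = 1 as required.

in0=1, in1=1, in2=0, in3=0, in4=1, in5=0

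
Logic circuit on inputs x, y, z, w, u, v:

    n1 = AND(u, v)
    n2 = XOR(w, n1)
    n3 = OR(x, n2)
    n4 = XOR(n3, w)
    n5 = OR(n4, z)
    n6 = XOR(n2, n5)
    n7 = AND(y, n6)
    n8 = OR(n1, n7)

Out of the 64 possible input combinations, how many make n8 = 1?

n8 = OR(n1, n7) must be 1, so at least one of n1, n7 is 1.
Enumerating the 64 input combinations, 31 give n8 = 1 and 33 give n8 = 0.

31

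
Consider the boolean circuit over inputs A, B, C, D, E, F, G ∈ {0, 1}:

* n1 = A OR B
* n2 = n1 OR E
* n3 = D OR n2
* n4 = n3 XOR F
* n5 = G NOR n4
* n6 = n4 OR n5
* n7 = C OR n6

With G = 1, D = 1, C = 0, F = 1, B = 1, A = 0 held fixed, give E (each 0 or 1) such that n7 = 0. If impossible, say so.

n7 = C OR n6 must be 0, so both C = 0 and n6 = 0.
Check with G = 1, D = 1, C = 0, F = 1, B = 1, A = 0 and E=0:
n1 = A OR B = 0 OR 1 = 1
n2 = n1 OR E = 1 OR 0 = 1
n3 = D OR n2 = 1 OR 1 = 1
n4 = n3 XOR F = 1 XOR 1 = 0
n5 = G NOR n4 = 1 NOR 0 = 0
n6 = n4 OR n5 = 0 OR 0 = 0
n7 = C OR n6 = 0 OR 0 = 0
So n7 = 0.

E=0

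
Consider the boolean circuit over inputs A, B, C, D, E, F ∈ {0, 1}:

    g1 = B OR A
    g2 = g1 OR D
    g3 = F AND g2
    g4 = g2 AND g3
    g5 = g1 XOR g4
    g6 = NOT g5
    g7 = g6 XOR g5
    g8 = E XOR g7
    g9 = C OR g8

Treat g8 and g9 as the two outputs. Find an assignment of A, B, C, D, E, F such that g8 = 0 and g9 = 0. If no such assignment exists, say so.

Check with A=0, B=1, C=0, D=0, E=1, F=1:
g1 = B OR A = 1 OR 0 = 1
g2 = g1 OR D = 1 OR 0 = 1
g3 = F AND g2 = 1 AND 1 = 1
g4 = g2 AND g3 = 1 AND 1 = 1
g5 = g1 XOR g4 = 1 XOR 1 = 0
g6 = NOT g5 = NOT 0 = 1
g7 = g6 XOR g5 = 1 XOR 0 = 1
g8 = E XOR g7 = 1 XOR 1 = 0
g9 = C OR g8 = 0 OR 0 = 0
So g8 = 0 and g9 = 0.

A=0, B=1, C=0, D=0, E=1, F=1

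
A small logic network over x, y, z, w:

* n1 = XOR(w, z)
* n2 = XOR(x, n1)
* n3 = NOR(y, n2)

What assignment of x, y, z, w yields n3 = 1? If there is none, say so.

Check with x=0, y=0, z=0, w=0:
n1 = XOR(w, z) = XOR(0, 0) = 0
n2 = XOR(x, n1) = XOR(0, 0) = 0
n3 = NOR(y, n2) = NOR(0, 0) = 1
So n3 = 1 as required.

x=0, y=0, z=0, w=0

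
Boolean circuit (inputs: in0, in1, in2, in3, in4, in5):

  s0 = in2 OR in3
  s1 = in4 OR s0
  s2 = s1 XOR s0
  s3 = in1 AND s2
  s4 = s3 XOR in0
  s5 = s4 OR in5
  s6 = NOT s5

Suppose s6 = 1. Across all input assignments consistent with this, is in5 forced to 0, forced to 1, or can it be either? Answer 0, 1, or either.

s6 = NOT s5 must be 1, so s5 = 0.
s5 = s4 OR in5 must be 0, so both s4 = 0 and in5 = 0.
Every assignment with s6 = 1 has in5 = 0; there are 16 such assignment(s).

0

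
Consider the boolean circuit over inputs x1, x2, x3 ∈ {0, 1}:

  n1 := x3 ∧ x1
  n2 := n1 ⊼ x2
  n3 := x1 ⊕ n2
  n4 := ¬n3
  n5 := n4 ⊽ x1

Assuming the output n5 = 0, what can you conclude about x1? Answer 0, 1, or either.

1

n5 = n4 ⊽ x1 must be 0, so at least one of n4, x1 is 1.
Every assignment with n5 = 0 has x1 = 1; there are 4 such assignment(s).
  x1=1, x2=0, x3=0
  x1=1, x2=0, x3=1
  x1=1, x2=1, x3=0
  x1=1, x2=1, x3=1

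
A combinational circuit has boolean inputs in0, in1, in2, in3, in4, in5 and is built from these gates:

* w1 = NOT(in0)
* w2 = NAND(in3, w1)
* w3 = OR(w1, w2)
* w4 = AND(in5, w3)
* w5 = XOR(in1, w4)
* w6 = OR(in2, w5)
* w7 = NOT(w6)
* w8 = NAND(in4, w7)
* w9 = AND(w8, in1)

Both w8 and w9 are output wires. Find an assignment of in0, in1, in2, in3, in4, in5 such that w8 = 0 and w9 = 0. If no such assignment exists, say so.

Check with in0=1, in1=1, in2=0, in3=0, in4=1, in5=1:
w1 = NOT(in0) = NOT 1 = 0
w2 = NAND(in3, w1) = NAND(0, 0) = 1
w3 = OR(w1, w2) = OR(0, 1) = 1
w4 = AND(in5, w3) = AND(1, 1) = 1
w5 = XOR(in1, w4) = XOR(1, 1) = 0
w6 = OR(in2, w5) = OR(0, 0) = 0
w7 = NOT(w6) = NOT 0 = 1
w8 = NAND(in4, w7) = NAND(1, 1) = 0
w9 = AND(w8, in1) = AND(0, 1) = 0
So w8 = 0 and w9 = 0.

in0=1, in1=1, in2=0, in3=0, in4=1, in5=1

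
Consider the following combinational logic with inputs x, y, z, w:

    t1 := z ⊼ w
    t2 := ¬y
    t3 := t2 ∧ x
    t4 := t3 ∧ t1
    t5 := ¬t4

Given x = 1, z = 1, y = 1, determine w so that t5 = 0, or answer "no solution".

With x = 1, z = 1, y = 1 fixed, none of the 2 settings of w give t5 = 0.
For example, with w=0:
t1 = z ⊼ w = 1 ⊼ 0 = 1
t2 = ¬y = ¬1 = 0
t3 = t2 ∧ x = 0 ∧ 1 = 0
t4 = t3 ∧ t1 = 0 ∧ 1 = 0
t5 = ¬t4 = ¬0 = 1
giving t5 = 1 ≠ 0.

no solution exists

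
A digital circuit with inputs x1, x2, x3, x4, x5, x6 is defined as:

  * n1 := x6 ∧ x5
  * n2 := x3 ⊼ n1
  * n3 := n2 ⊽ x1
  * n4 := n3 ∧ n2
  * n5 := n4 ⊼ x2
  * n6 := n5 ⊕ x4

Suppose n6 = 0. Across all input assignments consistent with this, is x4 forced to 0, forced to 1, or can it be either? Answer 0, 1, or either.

n6 = n5 ⊕ x4 must be 0, so n5 and x4 are equal.
Every assignment with n6 = 0 has x4 = 1; there are 32 such assignment(s).

1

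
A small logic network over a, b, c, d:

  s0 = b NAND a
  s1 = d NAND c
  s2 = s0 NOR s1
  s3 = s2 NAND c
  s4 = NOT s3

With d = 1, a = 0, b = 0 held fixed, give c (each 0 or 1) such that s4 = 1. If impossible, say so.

With d = 1, a = 0, b = 0 fixed, none of the 2 settings of c give s4 = 1.
For example, with c=0:
s0 = b NAND a = 0 NAND 0 = 1
s1 = d NAND c = 1 NAND 0 = 1
s2 = s0 NOR s1 = 1 NOR 1 = 0
s3 = s2 NAND c = 0 NAND 0 = 1
s4 = NOT s3 = NOT 1 = 0
giving s4 = 0 ≠ 1.

no solution exists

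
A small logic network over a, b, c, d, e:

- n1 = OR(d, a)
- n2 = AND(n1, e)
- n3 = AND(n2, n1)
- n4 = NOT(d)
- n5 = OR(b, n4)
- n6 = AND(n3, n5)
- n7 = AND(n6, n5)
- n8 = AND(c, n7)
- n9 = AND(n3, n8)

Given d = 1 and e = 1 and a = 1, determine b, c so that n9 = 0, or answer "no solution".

b=1, c=0

n9 = AND(n3, n8) must be 0, so at least one of n3, n8 is 0.
Check with d = 1 and e = 1 and a = 1 and b=1, c=0:
n1 = OR(d, a) = OR(1, 1) = 1
n2 = AND(n1, e) = AND(1, 1) = 1
n3 = AND(n2, n1) = AND(1, 1) = 1
n4 = NOT(d) = NOT 1 = 0
n5 = OR(b, n4) = OR(1, 0) = 1
n6 = AND(n3, n5) = AND(1, 1) = 1
n7 = AND(n6, n5) = AND(1, 1) = 1
n8 = AND(c, n7) = AND(0, 1) = 0
n9 = AND(n3, n8) = AND(1, 0) = 0
So n9 = 0.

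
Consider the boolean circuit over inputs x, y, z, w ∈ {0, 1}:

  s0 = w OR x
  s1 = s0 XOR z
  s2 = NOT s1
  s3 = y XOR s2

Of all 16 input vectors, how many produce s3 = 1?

8

s3 = y XOR s2 must be 1, so y and s2 differ.
Enumerating the 16 input combinations, 8 give s3 = 1 and 8 give s3 = 0.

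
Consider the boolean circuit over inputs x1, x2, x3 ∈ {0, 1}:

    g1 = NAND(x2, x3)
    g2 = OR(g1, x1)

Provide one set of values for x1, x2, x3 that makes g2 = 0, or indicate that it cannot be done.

g2 = OR(g1, x1) must be 0, so both g1 = 0 and x1 = 0.
g1 = NAND(x2, x3) must be 0, so both x2 = 1 and x3 = 1.
Check with x1=0 x2=1 x3=1:
g1 = NAND(x2, x3) = NAND(1, 1) = 0
g2 = OR(g1, x1) = OR(0, 0) = 0
So g2 = 0 as required.

x1=0 x2=1 x3=1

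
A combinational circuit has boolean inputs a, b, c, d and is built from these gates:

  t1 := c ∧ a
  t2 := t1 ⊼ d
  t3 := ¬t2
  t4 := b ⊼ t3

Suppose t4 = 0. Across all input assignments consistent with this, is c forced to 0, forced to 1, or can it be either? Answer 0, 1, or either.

1

t4 = b ⊼ t3 must be 0, so both b = 1 and t3 = 1.
Every assignment with t4 = 0 has c = 1; there are 1 such assignment(s).
  a=1, b=1, c=1, d=1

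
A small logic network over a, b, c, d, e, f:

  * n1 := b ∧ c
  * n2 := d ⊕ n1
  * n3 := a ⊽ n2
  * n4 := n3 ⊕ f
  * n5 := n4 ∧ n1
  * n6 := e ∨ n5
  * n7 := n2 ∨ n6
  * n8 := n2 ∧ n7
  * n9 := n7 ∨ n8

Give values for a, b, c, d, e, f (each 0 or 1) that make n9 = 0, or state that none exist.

a=1, b=1, c=1, d=1, e=0, f=0

n9 = n7 ∨ n8 must be 0, so both n7 = 0 and n8 = 0.
n7 = n2 ∨ n6 must be 0, so both n2 = 0 and n6 = 0.
Check with a=1, b=1, c=1, d=1, e=0, f=0:
n1 = b ∧ c = 1 ∧ 1 = 1
n2 = d ⊕ n1 = 1 ⊕ 1 = 0
n3 = a ⊽ n2 = 1 ⊽ 0 = 0
n4 = n3 ⊕ f = 0 ⊕ 0 = 0
n5 = n4 ∧ n1 = 0 ∧ 1 = 0
n6 = e ∨ n5 = 0 ∨ 0 = 0
n7 = n2 ∨ n6 = 0 ∨ 0 = 0
n8 = n2 ∧ n7 = 0 ∧ 0 = 0
n9 = n7 ∨ n8 = 0 ∨ 0 = 0
So n9 = 0 as required.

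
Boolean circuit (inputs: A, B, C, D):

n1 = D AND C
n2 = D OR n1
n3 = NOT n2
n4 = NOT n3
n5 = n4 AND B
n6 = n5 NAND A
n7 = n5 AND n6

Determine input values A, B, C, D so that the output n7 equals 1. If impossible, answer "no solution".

A=0 B=1 C=0 D=1

n7 = n5 AND n6 must be 1, so both n5 = 1 and n6 = 1.
Check with A=0 B=1 C=0 D=1:
n1 = D AND C = 1 AND 0 = 0
n2 = D OR n1 = 1 OR 0 = 1
n3 = NOT n2 = NOT 1 = 0
n4 = NOT n3 = NOT 0 = 1
n5 = n4 AND B = 1 AND 1 = 1
n6 = n5 NAND A = 1 NAND 0 = 1
n7 = n5 AND n6 = 1 AND 1 = 1
So n7 = 1 as required.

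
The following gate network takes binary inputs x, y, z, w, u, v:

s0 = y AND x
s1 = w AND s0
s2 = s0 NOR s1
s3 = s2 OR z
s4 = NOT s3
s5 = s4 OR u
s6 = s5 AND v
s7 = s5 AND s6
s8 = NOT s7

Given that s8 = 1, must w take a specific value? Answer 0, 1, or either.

Both values of w occur among assignments with s8 = 1:
  w=0: x=0, y=0, z=0, w=0, u=0, v=0
  w=1: x=0, y=0, z=0, w=1, u=0, v=0

either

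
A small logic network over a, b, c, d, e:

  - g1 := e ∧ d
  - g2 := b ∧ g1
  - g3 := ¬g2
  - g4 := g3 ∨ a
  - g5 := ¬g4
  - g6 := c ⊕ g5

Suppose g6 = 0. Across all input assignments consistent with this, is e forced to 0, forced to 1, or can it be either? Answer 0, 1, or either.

Both values of e occur among assignments with g6 = 0:
  e=0: a=0, b=0, c=0, d=0, e=0
  e=1: a=0, b=0, c=0, d=0, e=1

either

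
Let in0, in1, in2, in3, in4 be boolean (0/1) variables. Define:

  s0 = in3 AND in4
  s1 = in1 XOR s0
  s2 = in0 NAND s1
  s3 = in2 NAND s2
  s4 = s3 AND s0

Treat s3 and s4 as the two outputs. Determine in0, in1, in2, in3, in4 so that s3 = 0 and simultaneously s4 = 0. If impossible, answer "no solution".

Check with in0=0 in1=0 in2=1 in3=1 in4=0:
s0 = in3 AND in4 = 1 AND 0 = 0
s1 = in1 XOR s0 = 0 XOR 0 = 0
s2 = in0 NAND s1 = 0 NAND 0 = 1
s3 = in2 NAND s2 = 1 NAND 1 = 0
s4 = s3 AND s0 = 0 AND 0 = 0
So s3 = 0 and s4 = 0.

in0=0 in1=0 in2=1 in3=1 in4=0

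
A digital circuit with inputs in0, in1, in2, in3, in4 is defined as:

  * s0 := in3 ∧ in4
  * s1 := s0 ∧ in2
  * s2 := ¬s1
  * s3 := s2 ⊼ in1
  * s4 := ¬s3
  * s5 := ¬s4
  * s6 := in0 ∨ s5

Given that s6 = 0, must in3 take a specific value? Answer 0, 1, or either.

Both values of in3 occur among assignments with s6 = 0:
  in3=0: in0=0, in1=1, in2=0, in3=0, in4=0
  in3=1: in0=0, in1=1, in2=0, in3=1, in4=0

either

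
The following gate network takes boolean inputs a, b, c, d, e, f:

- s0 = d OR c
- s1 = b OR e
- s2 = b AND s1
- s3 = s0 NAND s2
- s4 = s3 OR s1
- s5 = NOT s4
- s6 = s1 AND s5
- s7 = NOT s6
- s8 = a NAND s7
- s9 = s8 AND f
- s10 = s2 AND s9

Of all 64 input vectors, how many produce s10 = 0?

56

s10 = s2 AND s9 must be 0, so at least one of s2, s9 is 0.
Enumerating the 64 input combinations, 56 give s10 = 0 and 8 give s10 = 1.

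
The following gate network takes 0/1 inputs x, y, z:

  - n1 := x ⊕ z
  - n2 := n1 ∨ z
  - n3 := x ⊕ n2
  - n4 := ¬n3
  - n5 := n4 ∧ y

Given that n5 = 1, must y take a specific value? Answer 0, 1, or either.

n5 = n4 ∧ y must be 1, so both n4 = 1 and y = 1.
Every assignment with n5 = 1 has y = 1; there are 3 such assignment(s).
  x=0, y=1, z=0
  x=1, y=1, z=0
  x=1, y=1, z=1

1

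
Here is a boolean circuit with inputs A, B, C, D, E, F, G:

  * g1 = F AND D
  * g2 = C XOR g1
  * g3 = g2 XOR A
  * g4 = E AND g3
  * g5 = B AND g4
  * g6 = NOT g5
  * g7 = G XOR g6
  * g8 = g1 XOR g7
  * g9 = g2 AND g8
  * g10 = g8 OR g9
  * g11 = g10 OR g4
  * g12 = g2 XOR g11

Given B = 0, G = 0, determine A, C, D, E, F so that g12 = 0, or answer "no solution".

A=1, C=1, D=0, E=1, F=0

Check with B = 0, G = 0 and A=1, C=1, D=0, E=1, F=0:
g1 = F AND D = 0 AND 0 = 0
g2 = C XOR g1 = 1 XOR 0 = 1
g3 = g2 XOR A = 1 XOR 1 = 0
g4 = E AND g3 = 1 AND 0 = 0
g5 = B AND g4 = 0 AND 0 = 0
g6 = NOT g5 = NOT 0 = 1
g7 = G XOR g6 = 0 XOR 1 = 1
g8 = g1 XOR g7 = 0 XOR 1 = 1
g9 = g2 AND g8 = 1 AND 1 = 1
g10 = g8 OR g9 = 1 OR 1 = 1
g11 = g10 OR g4 = 1 OR 0 = 1
g12 = g2 XOR g11 = 1 XOR 1 = 0
So g12 = 0.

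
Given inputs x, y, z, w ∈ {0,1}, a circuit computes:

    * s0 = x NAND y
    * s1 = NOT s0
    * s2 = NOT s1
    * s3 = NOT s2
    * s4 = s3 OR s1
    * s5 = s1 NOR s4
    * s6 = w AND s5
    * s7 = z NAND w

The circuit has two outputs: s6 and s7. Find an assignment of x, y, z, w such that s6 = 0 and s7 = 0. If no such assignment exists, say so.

x=1 y=1 z=1 w=1

Check with x=1 y=1 z=1 w=1:
s0 = x NAND y = 1 NAND 1 = 0
s1 = NOT s0 = NOT 0 = 1
s2 = NOT s1 = NOT 1 = 0
s3 = NOT s2 = NOT 0 = 1
s4 = s3 OR s1 = 1 OR 1 = 1
s5 = s1 NOR s4 = 1 NOR 1 = 0
s6 = w AND s5 = 1 AND 0 = 0
s7 = z NAND w = 1 NAND 1 = 0
So s6 = 0 and s7 = 0.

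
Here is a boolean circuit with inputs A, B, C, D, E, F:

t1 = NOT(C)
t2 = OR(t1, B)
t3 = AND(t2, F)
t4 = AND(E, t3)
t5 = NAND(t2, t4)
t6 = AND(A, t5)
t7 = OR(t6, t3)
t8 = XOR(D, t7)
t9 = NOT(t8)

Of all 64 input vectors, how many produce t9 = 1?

t9 = NOT(t8) must be 1, so t8 = 0.
Enumerating the 64 input combinations, 32 give t9 = 1 and 32 give t9 = 0.

32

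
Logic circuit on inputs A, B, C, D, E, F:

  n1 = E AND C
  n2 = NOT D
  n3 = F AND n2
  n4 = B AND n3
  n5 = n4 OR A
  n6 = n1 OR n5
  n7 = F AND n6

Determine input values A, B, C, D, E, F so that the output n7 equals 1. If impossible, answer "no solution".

Check with A=1, B=0, C=0, D=1, E=0, F=1:
n1 = E AND C = 0 AND 0 = 0
n2 = NOT D = NOT 1 = 0
n3 = F AND n2 = 1 AND 0 = 0
n4 = B AND n3 = 0 AND 0 = 0
n5 = n4 OR A = 0 OR 1 = 1
n6 = n1 OR n5 = 0 OR 1 = 1
n7 = F AND n6 = 1 AND 1 = 1
So n7 = 1 as required.

A=1, B=0, C=0, D=1, E=0, F=1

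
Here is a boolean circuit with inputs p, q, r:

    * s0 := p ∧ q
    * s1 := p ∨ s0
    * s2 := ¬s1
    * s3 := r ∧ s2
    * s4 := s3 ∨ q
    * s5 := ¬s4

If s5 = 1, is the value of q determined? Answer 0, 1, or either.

s5 = ¬s4 must be 1, so s4 = 0.
s4 = s3 ∨ q must be 0, so both s3 = 0 and q = 0.
Every assignment with s5 = 1 has q = 0; there are 3 such assignment(s).
  p=0, q=0, r=0
  p=1, q=0, r=0
  p=1, q=0, r=1

0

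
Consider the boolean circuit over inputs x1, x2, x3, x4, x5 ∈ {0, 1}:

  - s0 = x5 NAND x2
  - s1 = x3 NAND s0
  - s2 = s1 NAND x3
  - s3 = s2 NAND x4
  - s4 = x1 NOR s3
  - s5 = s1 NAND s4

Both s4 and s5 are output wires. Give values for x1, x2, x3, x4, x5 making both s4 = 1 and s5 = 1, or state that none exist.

x1=0, x2=1, x3=1, x4=1, x5=0

Check with x1=0, x2=1, x3=1, x4=1, x5=0:
s0 = x5 NAND x2 = 0 NAND 1 = 1
s1 = x3 NAND s0 = 1 NAND 1 = 0
s2 = s1 NAND x3 = 0 NAND 1 = 1
s3 = s2 NAND x4 = 1 NAND 1 = 0
s4 = x1 NOR s3 = 0 NOR 0 = 1
s5 = s1 NAND s4 = 0 NAND 1 = 1
So s4 = 1 and s5 = 1.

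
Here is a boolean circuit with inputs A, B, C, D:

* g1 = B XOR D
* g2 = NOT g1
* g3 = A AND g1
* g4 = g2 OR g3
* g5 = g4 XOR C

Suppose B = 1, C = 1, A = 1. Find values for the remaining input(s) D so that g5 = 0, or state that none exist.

g5 = g4 XOR C must be 0, so g4 and C are equal.
Check with B = 1, C = 1, A = 1 and D=0:
g1 = B XOR D = 1 XOR 0 = 1
g2 = NOT g1 = NOT 1 = 0
g3 = A AND g1 = 1 AND 1 = 1
g4 = g2 OR g3 = 0 OR 1 = 1
g5 = g4 XOR C = 1 XOR 1 = 0
So g5 = 0.

D=0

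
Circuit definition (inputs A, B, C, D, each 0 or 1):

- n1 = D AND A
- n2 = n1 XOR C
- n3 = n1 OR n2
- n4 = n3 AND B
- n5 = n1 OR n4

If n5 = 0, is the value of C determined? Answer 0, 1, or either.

either

Both values of C occur among assignments with n5 = 0:
  C=0: A=0, B=0, C=0, D=0
  C=1: A=0, B=0, C=1, D=0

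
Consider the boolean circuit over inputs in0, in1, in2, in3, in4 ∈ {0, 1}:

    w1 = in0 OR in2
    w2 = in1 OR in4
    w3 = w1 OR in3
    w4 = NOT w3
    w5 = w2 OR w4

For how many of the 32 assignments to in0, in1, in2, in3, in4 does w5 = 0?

w5 = w2 OR w4 must be 0, so both w2 = 0 and w4 = 0.
w2 = in1 OR in4 must be 0, so both in1 = 0 and in4 = 0.
w4 = NOT w3 must be 0, so w3 = 1.
Enumerating the 32 input combinations, 7 give w5 = 0 and 25 give w5 = 1.

7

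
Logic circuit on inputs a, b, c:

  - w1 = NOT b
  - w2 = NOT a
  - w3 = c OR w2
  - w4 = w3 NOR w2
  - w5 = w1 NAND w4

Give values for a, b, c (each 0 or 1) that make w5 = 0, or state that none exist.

Check with a=1 b=0 c=0:
w1 = NOT b = NOT 0 = 1
w2 = NOT a = NOT 1 = 0
w3 = c OR w2 = 0 OR 0 = 0
w4 = w3 NOR w2 = 0 NOR 0 = 1
w5 = w1 NAND w4 = 1 NAND 1 = 0
So w5 = 0 as required.

a=1 b=0 c=0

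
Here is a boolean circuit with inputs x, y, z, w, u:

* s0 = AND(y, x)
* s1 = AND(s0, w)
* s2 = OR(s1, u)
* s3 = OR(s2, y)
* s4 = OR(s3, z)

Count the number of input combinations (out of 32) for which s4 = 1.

28

s4 = OR(s3, z) must be 1, so at least one of s3, z is 1.
Enumerating the 32 input combinations, 28 give s4 = 1 and 4 give s4 = 0.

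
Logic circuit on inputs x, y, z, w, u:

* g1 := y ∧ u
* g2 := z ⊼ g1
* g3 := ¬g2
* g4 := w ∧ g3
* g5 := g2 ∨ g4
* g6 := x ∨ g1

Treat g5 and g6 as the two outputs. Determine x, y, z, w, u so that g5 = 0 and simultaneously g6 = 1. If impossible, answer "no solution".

Check with x=0, y=1, z=1, w=0, u=1:
g1 = y ∧ u = 1 ∧ 1 = 1
g2 = z ⊼ g1 = 1 ⊼ 1 = 0
g3 = ¬g2 = ¬0 = 1
g4 = w ∧ g3 = 0 ∧ 1 = 0
g5 = g2 ∨ g4 = 0 ∨ 0 = 0
g6 = x ∨ g1 = 0 ∨ 1 = 1
So g5 = 0 and g6 = 1.

x=0, y=1, z=1, w=0, u=1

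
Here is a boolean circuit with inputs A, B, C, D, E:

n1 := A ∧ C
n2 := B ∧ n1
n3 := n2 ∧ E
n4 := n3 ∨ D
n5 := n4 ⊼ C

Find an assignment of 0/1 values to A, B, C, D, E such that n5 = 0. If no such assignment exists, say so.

n5 = n4 ⊼ C must be 0, so both n4 = 1 and C = 1.
Check with A=0, B=1, C=1, D=1, E=0:
n1 = A ∧ C = 0 ∧ 1 = 0
n2 = B ∧ n1 = 1 ∧ 0 = 0
n3 = n2 ∧ E = 0 ∧ 0 = 0
n4 = n3 ∨ D = 0 ∨ 1 = 1
n5 = n4 ⊼ C = 1 ⊼ 1 = 0
So n5 = 0 as required.

A=0, B=1, C=1, D=1, E=0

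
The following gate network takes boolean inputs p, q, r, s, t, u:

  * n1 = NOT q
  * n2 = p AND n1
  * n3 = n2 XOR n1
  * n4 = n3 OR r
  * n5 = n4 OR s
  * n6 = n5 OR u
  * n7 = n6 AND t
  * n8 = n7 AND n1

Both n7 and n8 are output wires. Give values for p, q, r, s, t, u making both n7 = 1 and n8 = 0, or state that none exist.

p=0, q=1, r=1, s=1, t=1, u=0

Check with p=0, q=1, r=1, s=1, t=1, u=0:
n1 = NOT q = NOT 1 = 0
n2 = p AND n1 = 0 AND 0 = 0
n3 = n2 XOR n1 = 0 XOR 0 = 0
n4 = n3 OR r = 0 OR 1 = 1
n5 = n4 OR s = 1 OR 1 = 1
n6 = n5 OR u = 1 OR 0 = 1
n7 = n6 AND t = 1 AND 1 = 1
n8 = n7 AND n1 = 1 AND 0 = 0
So n7 = 1 and n8 = 0.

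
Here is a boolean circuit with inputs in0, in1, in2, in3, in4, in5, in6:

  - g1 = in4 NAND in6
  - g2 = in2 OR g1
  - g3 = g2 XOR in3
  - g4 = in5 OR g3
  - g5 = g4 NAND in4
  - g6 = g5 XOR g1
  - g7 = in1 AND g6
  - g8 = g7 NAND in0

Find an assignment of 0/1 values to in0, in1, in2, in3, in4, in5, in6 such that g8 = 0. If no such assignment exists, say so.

g8 = g7 NAND in0 must be 0, so both g7 = 1 and in0 = 1.
g7 = in1 AND g6 must be 1, so both in1 = 1 and g6 = 1.
Check with in0=1, in1=1, in2=1, in3=1, in4=1, in5=0, in6=1:
g1 = in4 NAND in6 = 1 NAND 1 = 0
g2 = in2 OR g1 = 1 OR 0 = 1
g3 = g2 XOR in3 = 1 XOR 1 = 0
g4 = in5 OR g3 = 0 OR 0 = 0
g5 = g4 NAND in4 = 0 NAND 1 = 1
g6 = g5 XOR g1 = 1 XOR 0 = 1
g7 = in1 AND g6 = 1 AND 1 = 1
g8 = g7 NAND in0 = 1 NAND 1 = 0
So g8 = 0 as required.

in0=1, in1=1, in2=1, in3=1, in4=1, in5=0, in6=1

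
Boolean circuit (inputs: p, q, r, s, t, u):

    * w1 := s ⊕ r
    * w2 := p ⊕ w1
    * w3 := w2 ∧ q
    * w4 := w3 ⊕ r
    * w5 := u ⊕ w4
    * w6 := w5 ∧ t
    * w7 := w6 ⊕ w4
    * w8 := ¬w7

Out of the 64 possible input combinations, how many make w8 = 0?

w8 = ¬w7 must be 0, so w7 = 1.
Enumerating the 64 input combinations, 32 give w8 = 0 and 32 give w8 = 1.

32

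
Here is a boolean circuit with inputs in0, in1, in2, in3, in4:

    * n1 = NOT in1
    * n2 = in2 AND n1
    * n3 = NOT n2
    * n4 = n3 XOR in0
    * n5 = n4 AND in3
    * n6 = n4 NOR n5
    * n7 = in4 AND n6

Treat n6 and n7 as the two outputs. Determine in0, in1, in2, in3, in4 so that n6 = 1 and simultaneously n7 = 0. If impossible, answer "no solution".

Check with in0=1 in1=1 in2=1 in3=1 in4=0:
n1 = NOT in1 = NOT 1 = 0
n2 = in2 AND n1 = 1 AND 0 = 0
n3 = NOT n2 = NOT 0 = 1
n4 = n3 XOR in0 = 1 XOR 1 = 0
n5 = n4 AND in3 = 0 AND 1 = 0
n6 = n4 NOR n5 = 0 NOR 0 = 1
n7 = in4 AND n6 = 0 AND 1 = 0
So n6 = 1 and n7 = 0.

in0=1 in1=1 in2=1 in3=1 in4=0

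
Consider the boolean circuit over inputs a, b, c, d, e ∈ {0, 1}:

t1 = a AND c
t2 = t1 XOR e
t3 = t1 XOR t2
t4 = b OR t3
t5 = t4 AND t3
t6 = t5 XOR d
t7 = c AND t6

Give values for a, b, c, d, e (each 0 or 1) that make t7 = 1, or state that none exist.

Check with a=0, b=0, c=1, d=1, e=0:
t1 = a AND c = 0 AND 1 = 0
t2 = t1 XOR e = 0 XOR 0 = 0
t3 = t1 XOR t2 = 0 XOR 0 = 0
t4 = b OR t3 = 0 OR 0 = 0
t5 = t4 AND t3 = 0 AND 0 = 0
t6 = t5 XOR d = 0 XOR 1 = 1
t7 = c AND t6 = 1 AND 1 = 1
So t7 = 1 as required.

a=0, b=0, c=1, d=1, e=0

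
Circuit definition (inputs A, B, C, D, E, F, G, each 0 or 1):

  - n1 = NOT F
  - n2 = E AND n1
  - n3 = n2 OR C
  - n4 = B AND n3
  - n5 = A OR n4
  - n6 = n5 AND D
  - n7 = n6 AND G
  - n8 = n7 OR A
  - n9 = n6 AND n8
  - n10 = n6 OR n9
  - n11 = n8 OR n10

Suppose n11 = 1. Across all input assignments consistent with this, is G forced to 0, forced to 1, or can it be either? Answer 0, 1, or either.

either

Both values of G occur among assignments with n11 = 1:
  G=0: A=0, B=1, C=0, D=1, E=1, F=0, G=0
  G=1: A=0, B=1, C=0, D=1, E=1, F=0, G=1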